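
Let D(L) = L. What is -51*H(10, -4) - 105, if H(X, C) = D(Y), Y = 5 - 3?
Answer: -207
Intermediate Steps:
Y = 2
H(X, C) = 2
-51*H(10, -4) - 105 = -51*2 - 105 = -102 - 105 = -207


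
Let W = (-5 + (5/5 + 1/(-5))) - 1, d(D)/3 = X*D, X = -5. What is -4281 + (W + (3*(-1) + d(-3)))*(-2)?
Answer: -21773/5 ≈ -4354.6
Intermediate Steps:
d(D) = -15*D (d(D) = 3*(-5*D) = -15*D)
W = -26/5 (W = (-5 + (5*(1/5) + 1*(-1/5))) - 1 = (-5 + (1 - 1/5)) - 1 = (-5 + 4/5) - 1 = -21/5 - 1 = -26/5 ≈ -5.2000)
-4281 + (W + (3*(-1) + d(-3)))*(-2) = -4281 + (-26/5 + (3*(-1) - 15*(-3)))*(-2) = -4281 + (-26/5 + (-3 + 45))*(-2) = -4281 + (-26/5 + 42)*(-2) = -4281 + (184/5)*(-2) = -4281 - 368/5 = -21773/5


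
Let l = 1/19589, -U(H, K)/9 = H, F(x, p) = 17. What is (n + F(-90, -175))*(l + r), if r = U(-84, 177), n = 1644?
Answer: 24598222385/19589 ≈ 1.2557e+6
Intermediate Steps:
U(H, K) = -9*H
l = 1/19589 ≈ 5.1049e-5
r = 756 (r = -9*(-84) = 756)
(n + F(-90, -175))*(l + r) = (1644 + 17)*(1/19589 + 756) = 1661*(14809285/19589) = 24598222385/19589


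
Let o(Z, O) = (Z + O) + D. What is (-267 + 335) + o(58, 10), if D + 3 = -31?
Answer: 102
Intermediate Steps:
D = -34 (D = -3 - 31 = -34)
o(Z, O) = -34 + O + Z (o(Z, O) = (Z + O) - 34 = (O + Z) - 34 = -34 + O + Z)
(-267 + 335) + o(58, 10) = (-267 + 335) + (-34 + 10 + 58) = 68 + 34 = 102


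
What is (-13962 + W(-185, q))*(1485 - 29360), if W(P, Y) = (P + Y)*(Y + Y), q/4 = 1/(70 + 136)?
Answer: 4131049076250/10609 ≈ 3.8939e+8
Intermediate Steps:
q = 2/103 (q = 4/(70 + 136) = 4/206 = 4*(1/206) = 2/103 ≈ 0.019417)
W(P, Y) = 2*Y*(P + Y) (W(P, Y) = (P + Y)*(2*Y) = 2*Y*(P + Y))
(-13962 + W(-185, q))*(1485 - 29360) = (-13962 + 2*(2/103)*(-185 + 2/103))*(1485 - 29360) = (-13962 + 2*(2/103)*(-19053/103))*(-27875) = (-13962 - 76212/10609)*(-27875) = -148199070/10609*(-27875) = 4131049076250/10609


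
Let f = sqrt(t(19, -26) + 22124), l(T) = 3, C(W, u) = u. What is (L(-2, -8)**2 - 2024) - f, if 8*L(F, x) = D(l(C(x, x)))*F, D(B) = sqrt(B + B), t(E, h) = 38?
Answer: -16189/8 - sqrt(22162) ≈ -2172.5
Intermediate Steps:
D(B) = sqrt(2)*sqrt(B) (D(B) = sqrt(2*B) = sqrt(2)*sqrt(B))
L(F, x) = F*sqrt(6)/8 (L(F, x) = ((sqrt(2)*sqrt(3))*F)/8 = (sqrt(6)*F)/8 = (F*sqrt(6))/8 = F*sqrt(6)/8)
f = sqrt(22162) (f = sqrt(38 + 22124) = sqrt(22162) ≈ 148.87)
(L(-2, -8)**2 - 2024) - f = (((1/8)*(-2)*sqrt(6))**2 - 2024) - sqrt(22162) = ((-sqrt(6)/4)**2 - 2024) - sqrt(22162) = (3/8 - 2024) - sqrt(22162) = -16189/8 - sqrt(22162)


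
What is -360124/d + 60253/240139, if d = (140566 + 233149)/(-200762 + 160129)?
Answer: 3513956931200283/89743546385 ≈ 39156.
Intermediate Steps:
d = -373715/40633 (d = 373715/(-40633) = 373715*(-1/40633) = -373715/40633 ≈ -9.1973)
-360124/d + 60253/240139 = -360124/(-373715/40633) + 60253/240139 = -360124*(-40633/373715) + 60253*(1/240139) = 14632918492/373715 + 60253/240139 = 3513956931200283/89743546385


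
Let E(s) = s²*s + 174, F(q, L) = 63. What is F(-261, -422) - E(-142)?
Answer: 2863177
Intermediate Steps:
E(s) = 174 + s³ (E(s) = s³ + 174 = 174 + s³)
F(-261, -422) - E(-142) = 63 - (174 + (-142)³) = 63 - (174 - 2863288) = 63 - 1*(-2863114) = 63 + 2863114 = 2863177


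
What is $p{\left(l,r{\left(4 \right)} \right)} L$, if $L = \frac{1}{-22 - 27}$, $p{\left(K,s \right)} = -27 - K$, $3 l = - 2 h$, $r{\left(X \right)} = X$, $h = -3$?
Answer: $\frac{29}{49} \approx 0.59184$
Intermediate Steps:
$l = 2$ ($l = \frac{\left(-2\right) \left(-3\right)}{3} = \frac{1}{3} \cdot 6 = 2$)
$L = - \frac{1}{49}$ ($L = \frac{1}{-49} = - \frac{1}{49} \approx -0.020408$)
$p{\left(l,r{\left(4 \right)} \right)} L = \left(-27 - 2\right) \left(- \frac{1}{49}\right) = \left(-29\right) \left(- \frac{1}{49}\right) = \frac{29}{49}$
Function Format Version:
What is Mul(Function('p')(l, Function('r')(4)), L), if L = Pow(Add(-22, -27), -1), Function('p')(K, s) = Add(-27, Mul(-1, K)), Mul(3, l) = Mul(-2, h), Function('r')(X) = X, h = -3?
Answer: Rational(29, 49) ≈ 0.59184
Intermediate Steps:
l = 2 (l = Mul(Rational(1, 3), Mul(-2, -3)) = Mul(Rational(1, 3), 6) = 2)
L = Rational(-1, 49) (L = Pow(-49, -1) = Rational(-1, 49) ≈ -0.020408)
Mul(Function('p')(l, Function('r')(4)), L) = Mul(Add(-27, Mul(-1, 2)), Rational(-1, 49)) = Mul(Add(-27, -2), Rational(-1, 49)) = Mul(-29, Rational(-1, 49)) = Rational(29, 49)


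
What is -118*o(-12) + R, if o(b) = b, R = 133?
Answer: 1549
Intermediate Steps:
-118*o(-12) + R = -118*(-12) + 133 = 1416 + 133 = 1549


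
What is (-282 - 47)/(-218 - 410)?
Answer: 329/628 ≈ 0.52389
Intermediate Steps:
(-282 - 47)/(-218 - 410) = -329/(-628) = -329*(-1/628) = 329/628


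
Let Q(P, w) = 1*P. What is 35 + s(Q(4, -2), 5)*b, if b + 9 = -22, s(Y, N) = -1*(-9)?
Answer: -244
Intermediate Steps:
Q(P, w) = P
s(Y, N) = 9
b = -31 (b = -9 - 22 = -31)
35 + s(Q(4, -2), 5)*b = 35 + 9*(-31) = 35 - 279 = -244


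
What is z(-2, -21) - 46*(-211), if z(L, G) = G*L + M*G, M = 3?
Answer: 9685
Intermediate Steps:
z(L, G) = 3*G + G*L (z(L, G) = G*L + 3*G = 3*G + G*L)
z(-2, -21) - 46*(-211) = -21*(3 - 2) - 46*(-211) = -21*1 + 9706 = -21 + 9706 = 9685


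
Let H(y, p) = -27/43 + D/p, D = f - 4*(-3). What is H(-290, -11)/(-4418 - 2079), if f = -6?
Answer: 555/3073081 ≈ 0.00018060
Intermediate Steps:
D = 6 (D = -6 - 4*(-3) = -6 + 12 = 6)
H(y, p) = -27/43 + 6/p
H(-290, -11)/(-4418 - 2079) = (-27/43 + 6/(-11))/(-4418 - 2079) = (-27/43 + 6*(-1/11))/(-6497) = (-27/43 - 6/11)*(-1/6497) = -555/473*(-1/6497) = 555/3073081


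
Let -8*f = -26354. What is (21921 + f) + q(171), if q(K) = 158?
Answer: 101493/4 ≈ 25373.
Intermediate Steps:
f = 13177/4 (f = -⅛*(-26354) = 13177/4 ≈ 3294.3)
(21921 + f) + q(171) = (21921 + 13177/4) + 158 = 100861/4 + 158 = 101493/4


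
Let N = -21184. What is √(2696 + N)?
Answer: 2*I*√4622 ≈ 135.97*I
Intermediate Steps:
√(2696 + N) = √(2696 - 21184) = √(-18488) = 2*I*√4622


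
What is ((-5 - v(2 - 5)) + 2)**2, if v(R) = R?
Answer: 0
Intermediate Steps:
((-5 - v(2 - 5)) + 2)**2 = ((-5 - (2 - 5)) + 2)**2 = ((-5 - 1*(-3)) + 2)**2 = ((-5 + 3) + 2)**2 = (-2 + 2)**2 = 0**2 = 0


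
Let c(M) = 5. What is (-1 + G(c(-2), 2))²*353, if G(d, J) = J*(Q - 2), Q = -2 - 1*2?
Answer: 59657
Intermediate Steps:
Q = -4 (Q = -2 - 2 = -4)
G(d, J) = -6*J (G(d, J) = J*(-4 - 2) = J*(-6) = -6*J)
(-1 + G(c(-2), 2))²*353 = (-1 - 6*2)²*353 = (-1 - 12)²*353 = (-13)²*353 = 169*353 = 59657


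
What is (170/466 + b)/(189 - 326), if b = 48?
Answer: -11269/31921 ≈ -0.35303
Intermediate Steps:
(170/466 + b)/(189 - 326) = (170/466 + 48)/(189 - 326) = (170*(1/466) + 48)/(-137) = (85/233 + 48)*(-1/137) = (11269/233)*(-1/137) = -11269/31921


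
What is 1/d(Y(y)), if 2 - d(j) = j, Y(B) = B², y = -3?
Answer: -⅐ ≈ -0.14286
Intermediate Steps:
d(j) = 2 - j
1/d(Y(y)) = 1/(2 - 1*(-3)²) = 1/(2 - 1*9) = 1/(2 - 9) = 1/(-7) = -⅐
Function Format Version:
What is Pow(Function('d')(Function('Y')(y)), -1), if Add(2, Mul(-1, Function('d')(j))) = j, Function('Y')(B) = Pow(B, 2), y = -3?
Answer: Rational(-1, 7) ≈ -0.14286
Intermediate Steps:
Function('d')(j) = Add(2, Mul(-1, j))
Pow(Function('d')(Function('Y')(y)), -1) = Pow(Add(2, Mul(-1, Pow(-3, 2))), -1) = Pow(Add(2, Mul(-1, 9)), -1) = Pow(Add(2, -9), -1) = Pow(-7, -1) = Rational(-1, 7)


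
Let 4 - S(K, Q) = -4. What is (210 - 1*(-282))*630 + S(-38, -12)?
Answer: 309968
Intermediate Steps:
S(K, Q) = 8 (S(K, Q) = 4 - 1*(-4) = 4 + 4 = 8)
(210 - 1*(-282))*630 + S(-38, -12) = (210 - 1*(-282))*630 + 8 = (210 + 282)*630 + 8 = 492*630 + 8 = 309960 + 8 = 309968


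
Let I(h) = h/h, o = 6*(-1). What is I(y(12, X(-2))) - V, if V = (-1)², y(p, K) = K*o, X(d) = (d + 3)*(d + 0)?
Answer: 0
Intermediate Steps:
X(d) = d*(3 + d) (X(d) = (3 + d)*d = d*(3 + d))
o = -6
y(p, K) = -6*K (y(p, K) = K*(-6) = -6*K)
V = 1
I(h) = 1
I(y(12, X(-2))) - V = 1 - 1*1 = 1 - 1 = 0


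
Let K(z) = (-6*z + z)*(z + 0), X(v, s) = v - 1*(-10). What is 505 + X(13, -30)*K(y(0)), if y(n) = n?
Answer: 505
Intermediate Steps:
X(v, s) = 10 + v (X(v, s) = v + 10 = 10 + v)
K(z) = -5*z² (K(z) = (-5*z)*z = -5*z²)
505 + X(13, -30)*K(y(0)) = 505 + (10 + 13)*(-5*0²) = 505 + 23*(-5*0) = 505 + 23*0 = 505 + 0 = 505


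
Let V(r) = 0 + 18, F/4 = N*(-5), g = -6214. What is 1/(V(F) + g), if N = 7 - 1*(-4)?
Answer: -1/6196 ≈ -0.00016139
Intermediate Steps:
N = 11 (N = 7 + 4 = 11)
F = -220 (F = 4*(11*(-5)) = 4*(-55) = -220)
V(r) = 18
1/(V(F) + g) = 1/(18 - 6214) = 1/(-6196) = -1/6196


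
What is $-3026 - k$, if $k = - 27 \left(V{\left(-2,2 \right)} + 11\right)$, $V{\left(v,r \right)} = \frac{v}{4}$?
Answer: $- \frac{5485}{2} \approx -2742.5$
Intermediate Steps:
$V{\left(v,r \right)} = \frac{v}{4}$ ($V{\left(v,r \right)} = v \frac{1}{4} = \frac{v}{4}$)
$k = - \frac{567}{2}$ ($k = - 27 \left(\frac{1}{4} \left(-2\right) + 11\right) = - 27 \left(- \frac{1}{2} + 11\right) = \left(-27\right) \frac{21}{2} = - \frac{567}{2} \approx -283.5$)
$-3026 - k = -3026 - - \frac{567}{2} = -3026 + \frac{567}{2} = - \frac{5485}{2}$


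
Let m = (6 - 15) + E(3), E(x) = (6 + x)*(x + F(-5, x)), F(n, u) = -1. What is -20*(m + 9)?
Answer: -360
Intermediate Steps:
E(x) = (-1 + x)*(6 + x) (E(x) = (6 + x)*(x - 1) = (6 + x)*(-1 + x) = (-1 + x)*(6 + x))
m = 9 (m = (6 - 15) + (-6 + 3² + 5*3) = -9 + (-6 + 9 + 15) = -9 + 18 = 9)
-20*(m + 9) = -20*(9 + 9) = -20*18 = -360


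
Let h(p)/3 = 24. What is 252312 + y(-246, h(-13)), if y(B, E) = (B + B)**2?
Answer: 494376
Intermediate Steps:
h(p) = 72 (h(p) = 3*24 = 72)
y(B, E) = 4*B**2 (y(B, E) = (2*B)**2 = 4*B**2)
252312 + y(-246, h(-13)) = 252312 + 4*(-246)**2 = 252312 + 4*60516 = 252312 + 242064 = 494376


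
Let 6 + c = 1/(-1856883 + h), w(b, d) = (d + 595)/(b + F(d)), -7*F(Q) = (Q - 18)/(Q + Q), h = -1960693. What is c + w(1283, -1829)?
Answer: -873086192105611/125409856841976 ≈ -6.9619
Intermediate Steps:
F(Q) = -(-18 + Q)/(14*Q) (F(Q) = -(Q - 18)/(7*(Q + Q)) = -(-18 + Q)/(7*(2*Q)) = -(-18 + Q)*1/(2*Q)/7 = -(-18 + Q)/(14*Q))
w(b, d) = (595 + d)/(b + (18 - d)/(14*d)) (w(b, d) = (d + 595)/(b + (18 - d)/(14*d)) = (595 + d)/(b + (18 - d)/(14*d)))
c = -22905457/3817576 (c = -6 + 1/(-1856883 - 1960693) = -6 + 1/(-3817576) = -6 - 1/3817576 = -22905457/3817576 ≈ -6.0000)
c + w(1283, -1829) = -22905457/3817576 + 14*(-1829)*(595 - 1829)/(18 - 1*(-1829) + 14*1283*(-1829)) = -22905457/3817576 + 14*(-1829)*(-1234)/(18 + 1829 - 32852498) = -22905457/3817576 + 14*(-1829)*(-1234)/(-32850651) = -22905457/3817576 + 14*(-1829)*(-1/32850651)*(-1234) = -22905457/3817576 - 31597804/32850651 = -873086192105611/125409856841976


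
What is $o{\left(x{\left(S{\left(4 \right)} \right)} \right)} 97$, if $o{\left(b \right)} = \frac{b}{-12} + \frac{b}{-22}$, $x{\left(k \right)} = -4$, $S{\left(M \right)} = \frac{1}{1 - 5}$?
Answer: $\frac{1649}{33} \approx 49.97$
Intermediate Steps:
$S{\left(M \right)} = - \frac{1}{4}$ ($S{\left(M \right)} = \frac{1}{-4} = - \frac{1}{4}$)
$o{\left(b \right)} = - \frac{17 b}{132}$ ($o{\left(b \right)} = b \left(- \frac{1}{12}\right) + b \left(- \frac{1}{22}\right) = - \frac{b}{12} - \frac{b}{22} = - \frac{17 b}{132}$)
$o{\left(x{\left(S{\left(4 \right)} \right)} \right)} 97 = \left(- \frac{17}{132}\right) \left(-4\right) 97 = \frac{17}{33} \cdot 97 = \frac{1649}{33}$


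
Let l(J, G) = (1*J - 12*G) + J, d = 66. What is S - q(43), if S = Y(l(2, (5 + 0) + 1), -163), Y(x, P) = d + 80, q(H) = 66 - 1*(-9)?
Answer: 71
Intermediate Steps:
q(H) = 75 (q(H) = 66 + 9 = 75)
l(J, G) = -12*G + 2*J (l(J, G) = (J - 12*G) + J = -12*G + 2*J)
Y(x, P) = 146 (Y(x, P) = 66 + 80 = 146)
S = 146
S - q(43) = 146 - 1*75 = 146 - 75 = 71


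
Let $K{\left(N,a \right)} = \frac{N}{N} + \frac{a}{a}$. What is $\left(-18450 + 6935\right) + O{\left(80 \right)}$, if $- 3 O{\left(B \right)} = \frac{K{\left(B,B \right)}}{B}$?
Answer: $- \frac{1381801}{120} \approx -11515.0$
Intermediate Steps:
$K{\left(N,a \right)} = 2$ ($K{\left(N,a \right)} = 1 + 1 = 2$)
$O{\left(B \right)} = - \frac{2}{3 B}$ ($O{\left(B \right)} = - \frac{2 \frac{1}{B}}{3} = - \frac{2}{3 B}$)
$\left(-18450 + 6935\right) + O{\left(80 \right)} = \left(-18450 + 6935\right) - \frac{2}{3 \cdot 80} = -11515 - \frac{1}{120} = - \frac{1381801}{120}$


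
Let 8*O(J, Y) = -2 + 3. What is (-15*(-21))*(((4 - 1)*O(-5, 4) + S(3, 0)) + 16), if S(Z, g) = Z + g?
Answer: 48825/8 ≈ 6103.1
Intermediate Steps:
O(J, Y) = 1/8 (O(J, Y) = (-2 + 3)/8 = (1/8)*1 = 1/8)
(-15*(-21))*(((4 - 1)*O(-5, 4) + S(3, 0)) + 16) = (-15*(-21))*(((4 - 1)*(1/8) + (3 + 0)) + 16) = 315*((3*(1/8) + 3) + 16) = 315*((3/8 + 3) + 16) = 315*(27/8 + 16) = 315*(155/8) = 48825/8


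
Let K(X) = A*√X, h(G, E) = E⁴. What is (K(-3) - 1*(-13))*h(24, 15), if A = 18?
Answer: 658125 + 911250*I*√3 ≈ 6.5813e+5 + 1.5783e+6*I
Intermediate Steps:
K(X) = 18*√X
(K(-3) - 1*(-13))*h(24, 15) = (18*√(-3) - 1*(-13))*15⁴ = (18*(I*√3) + 13)*50625 = (18*I*√3 + 13)*50625 = (13 + 18*I*√3)*50625 = 658125 + 911250*I*√3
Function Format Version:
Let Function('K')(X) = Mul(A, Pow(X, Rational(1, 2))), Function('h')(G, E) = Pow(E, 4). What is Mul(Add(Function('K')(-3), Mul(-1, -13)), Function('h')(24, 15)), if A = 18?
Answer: Add(658125, Mul(911250, I, Pow(3, Rational(1, 2)))) ≈ Add(6.5813e+5, Mul(1.5783e+6, I))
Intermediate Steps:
Function('K')(X) = Mul(18, Pow(X, Rational(1, 2)))
Mul(Add(Function('K')(-3), Mul(-1, -13)), Function('h')(24, 15)) = Mul(Add(Mul(18, Pow(-3, Rational(1, 2))), Mul(-1, -13)), Pow(15, 4)) = Mul(Add(Mul(18, Mul(I, Pow(3, Rational(1, 2)))), 13), 50625) = Mul(Add(Mul(18, I, Pow(3, Rational(1, 2))), 13), 50625) = Mul(Add(13, Mul(18, I, Pow(3, Rational(1, 2)))), 50625) = Add(658125, Mul(911250, I, Pow(3, Rational(1, 2))))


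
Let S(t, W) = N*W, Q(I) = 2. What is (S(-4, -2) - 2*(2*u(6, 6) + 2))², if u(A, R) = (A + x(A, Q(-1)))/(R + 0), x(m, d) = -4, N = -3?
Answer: 4/9 ≈ 0.44444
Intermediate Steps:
S(t, W) = -3*W
u(A, R) = (-4 + A)/R (u(A, R) = (A - 4)/(R + 0) = (-4 + A)/R)
(S(-4, -2) - 2*(2*u(6, 6) + 2))² = (-3*(-2) - 2*(2*((-4 + 6)/6) + 2))² = (6 - 2*(2*((⅙)*2) + 2))² = (6 - 2*(2*(⅓) + 2))² = (6 - 2*(⅔ + 2))² = (6 - 2*8/3)² = (6 - 16/3)² = (⅔)² = 4/9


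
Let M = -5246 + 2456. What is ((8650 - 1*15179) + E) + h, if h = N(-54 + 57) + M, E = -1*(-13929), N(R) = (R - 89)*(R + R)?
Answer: 4094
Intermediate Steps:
N(R) = 2*R*(-89 + R) (N(R) = (-89 + R)*(2*R) = 2*R*(-89 + R))
E = 13929
M = -2790
h = -3306 (h = 2*(-54 + 57)*(-89 + (-54 + 57)) - 2790 = 2*3*(-89 + 3) - 2790 = 2*3*(-86) - 2790 = -516 - 2790 = -3306)
((8650 - 1*15179) + E) + h = ((8650 - 1*15179) + 13929) - 3306 = ((8650 - 15179) + 13929) - 3306 = (-6529 + 13929) - 3306 = 7400 - 3306 = 4094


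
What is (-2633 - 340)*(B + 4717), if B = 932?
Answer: -16794477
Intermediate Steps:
(-2633 - 340)*(B + 4717) = (-2633 - 340)*(932 + 4717) = -2973*5649 = -16794477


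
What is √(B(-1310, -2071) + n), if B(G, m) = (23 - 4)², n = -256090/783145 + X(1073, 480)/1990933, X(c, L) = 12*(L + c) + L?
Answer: √35073800850048388724721579/311837844857 ≈ 18.992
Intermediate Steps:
X(c, L) = 12*c + 13*L (X(c, L) = (12*L + 12*c) + L = 12*c + 13*L)
n = -98977486430/311837844857 (n = -256090/783145 + (12*1073 + 13*480)/1990933 = -256090*1/783145 + (12876 + 6240)*(1/1990933) = -51218/156629 + 19116*(1/1990933) = -51218/156629 + 19116/1990933 = -98977486430/311837844857 ≈ -0.31740)
B(G, m) = 361 (B(G, m) = 19² = 361)
√(B(-1310, -2071) + n) = √(361 - 98977486430/311837844857) = √(112474484506947/311837844857) = √35073800850048388724721579/311837844857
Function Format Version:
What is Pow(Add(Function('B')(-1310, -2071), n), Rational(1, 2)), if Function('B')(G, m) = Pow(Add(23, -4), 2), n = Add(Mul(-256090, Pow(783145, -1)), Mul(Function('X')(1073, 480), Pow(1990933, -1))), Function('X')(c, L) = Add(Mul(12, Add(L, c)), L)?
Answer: Mul(Rational(1, 311837844857), Pow(35073800850048388724721579, Rational(1, 2))) ≈ 18.992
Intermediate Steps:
Function('X')(c, L) = Add(Mul(12, c), Mul(13, L)) (Function('X')(c, L) = Add(Add(Mul(12, L), Mul(12, c)), L) = Add(Mul(12, c), Mul(13, L)))
n = Rational(-98977486430, 311837844857) (n = Add(Mul(-256090, Pow(783145, -1)), Mul(Add(Mul(12, 1073), Mul(13, 480)), Pow(1990933, -1))) = Add(Mul(-256090, Rational(1, 783145)), Mul(Add(12876, 6240), Rational(1, 1990933))) = Add(Rational(-51218, 156629), Mul(19116, Rational(1, 1990933))) = Add(Rational(-51218, 156629), Rational(19116, 1990933)) = Rational(-98977486430, 311837844857) ≈ -0.31740)
Function('B')(G, m) = 361 (Function('B')(G, m) = Pow(19, 2) = 361)
Pow(Add(Function('B')(-1310, -2071), n), Rational(1, 2)) = Pow(Add(361, Rational(-98977486430, 311837844857)), Rational(1, 2)) = Pow(Rational(112474484506947, 311837844857), Rational(1, 2)) = Mul(Rational(1, 311837844857), Pow(35073800850048388724721579, Rational(1, 2)))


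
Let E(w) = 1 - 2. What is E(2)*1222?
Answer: -1222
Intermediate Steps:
E(w) = -1
E(2)*1222 = -1*1222 = -1222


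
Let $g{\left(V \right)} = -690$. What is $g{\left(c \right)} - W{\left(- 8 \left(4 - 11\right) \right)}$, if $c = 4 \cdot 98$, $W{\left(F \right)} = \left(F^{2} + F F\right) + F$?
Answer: $-7018$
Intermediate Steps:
$W{\left(F \right)} = F + 2 F^{2}$ ($W{\left(F \right)} = \left(F^{2} + F^{2}\right) + F = 2 F^{2} + F = F + 2 F^{2}$)
$c = 392$
$g{\left(c \right)} - W{\left(- 8 \left(4 - 11\right) \right)} = -690 - - 8 \left(4 - 11\right) \left(1 + 2 \left(- 8 \left(4 - 11\right)\right)\right) = -690 - \left(-8\right) \left(-7\right) \left(1 + 2 \left(\left(-8\right) \left(-7\right)\right)\right) = -690 - 56 \left(1 + 2 \cdot 56\right) = -690 - 56 \left(1 + 112\right) = -690 - 56 \cdot 113 = -690 - 6328 = -7018$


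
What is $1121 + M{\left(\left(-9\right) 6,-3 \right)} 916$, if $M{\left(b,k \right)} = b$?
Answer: $-48343$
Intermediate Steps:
$1121 + M{\left(\left(-9\right) 6,-3 \right)} 916 = 1121 + \left(-9\right) 6 \cdot 916 = 1121 - 49464 = -48343$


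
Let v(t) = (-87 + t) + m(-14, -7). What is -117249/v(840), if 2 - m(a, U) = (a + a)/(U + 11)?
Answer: -39083/254 ≈ -153.87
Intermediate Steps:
m(a, U) = 2 - 2*a/(11 + U) (m(a, U) = 2 - (a + a)/(U + 11) = 2 - 2*a/(11 + U))
v(t) = -78 + t (v(t) = (-87 + t) + 2*(11 - 7 - 1*(-14))/(11 - 7) = (-87 + t) + 2*(11 - 7 + 14)/4 = (-87 + t) + 2*(¼)*18 = (-87 + t) + 9 = -78 + t)
-117249/v(840) = -117249/(-78 + 840) = -117249/762 = -117249*1/762 = -39083/254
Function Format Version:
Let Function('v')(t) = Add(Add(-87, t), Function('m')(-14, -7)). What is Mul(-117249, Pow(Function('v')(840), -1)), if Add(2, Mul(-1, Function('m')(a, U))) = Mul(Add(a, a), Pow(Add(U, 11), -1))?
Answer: Rational(-39083, 254) ≈ -153.87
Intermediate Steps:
Function('m')(a, U) = Add(2, Mul(-2, a, Pow(Add(11, U), -1))) (Function('m')(a, U) = Add(2, Mul(-1, Mul(Add(a, a), Pow(Add(U, 11), -1)))) = Add(2, Mul(-1, Mul(Mul(2, a), Pow(Add(11, U), -1)))) = Add(2, Mul(-1, Mul(2, a, Pow(Add(11, U), -1)))) = Add(2, Mul(-2, a, Pow(Add(11, U), -1))))
Function('v')(t) = Add(-78, t) (Function('v')(t) = Add(Add(-87, t), Mul(2, Pow(Add(11, -7), -1), Add(11, -7, Mul(-1, -14)))) = Add(Add(-87, t), Mul(2, Pow(4, -1), Add(11, -7, 14))) = Add(Add(-87, t), Mul(2, Rational(1, 4), 18)) = Add(Add(-87, t), 9) = Add(-78, t))
Mul(-117249, Pow(Function('v')(840), -1)) = Mul(-117249, Pow(Add(-78, 840), -1)) = Mul(-117249, Pow(762, -1)) = Mul(-117249, Rational(1, 762)) = Rational(-39083, 254)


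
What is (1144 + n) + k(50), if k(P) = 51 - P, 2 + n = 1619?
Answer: 2762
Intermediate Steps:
n = 1617 (n = -2 + 1619 = 1617)
(1144 + n) + k(50) = (1144 + 1617) + (51 - 1*50) = 2761 + (51 - 50) = 2761 + 1 = 2762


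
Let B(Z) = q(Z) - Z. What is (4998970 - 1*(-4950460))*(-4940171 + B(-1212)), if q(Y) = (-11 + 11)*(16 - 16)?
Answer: -49139826843370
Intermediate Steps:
q(Y) = 0 (q(Y) = 0*0 = 0)
B(Z) = -Z (B(Z) = 0 - Z = -Z)
(4998970 - 1*(-4950460))*(-4940171 + B(-1212)) = (4998970 - 1*(-4950460))*(-4940171 - 1*(-1212)) = (4998970 + 4950460)*(-4940171 + 1212) = 9949430*(-4938959) = -49139826843370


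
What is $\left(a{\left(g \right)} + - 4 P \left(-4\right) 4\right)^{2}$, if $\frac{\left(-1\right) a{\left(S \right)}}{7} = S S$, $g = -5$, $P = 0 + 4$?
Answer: $6561$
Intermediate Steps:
$P = 4$
$a{\left(S \right)} = - 7 S^{2}$ ($a{\left(S \right)} = - 7 S S = - 7 S^{2}$)
$\left(a{\left(g \right)} + - 4 P \left(-4\right) 4\right)^{2} = \left(- 7 \left(-5\right)^{2} + \left(-4\right) 4 \left(-4\right) 4\right)^{2} = \left(\left(-7\right) 25 + \left(-16\right) \left(-4\right) 4\right)^{2} = \left(-175 + 64 \cdot 4\right)^{2} = \left(-175 + 256\right)^{2} = 81^{2} = 6561$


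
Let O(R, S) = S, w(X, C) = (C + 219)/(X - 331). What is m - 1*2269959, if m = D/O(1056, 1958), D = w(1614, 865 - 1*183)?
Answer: -5702395782425/2512114 ≈ -2.2700e+6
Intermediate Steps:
w(X, C) = (219 + C)/(-331 + X)
D = 901/1283 (D = (219 + (865 - 1*183))/(-331 + 1614) = (219 + (865 - 183))/1283 = (219 + 682)/1283 = (1/1283)*901 = 901/1283 ≈ 0.70226)
m = 901/2512114 (m = (901/1283)/1958 = (901/1283)*(1/1958) = 901/2512114 ≈ 0.00035866)
m - 1*2269959 = 901/2512114 - 1*2269959 = 901/2512114 - 2269959 = -5702395782425/2512114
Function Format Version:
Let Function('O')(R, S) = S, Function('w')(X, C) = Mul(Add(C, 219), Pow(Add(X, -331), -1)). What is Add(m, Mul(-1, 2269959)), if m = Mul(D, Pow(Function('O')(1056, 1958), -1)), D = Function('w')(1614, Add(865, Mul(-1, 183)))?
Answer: Rational(-5702395782425, 2512114) ≈ -2.2700e+6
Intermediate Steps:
Function('w')(X, C) = Mul(Pow(Add(-331, X), -1), Add(219, C)) (Function('w')(X, C) = Mul(Add(219, C), Pow(Add(-331, X), -1)) = Mul(Pow(Add(-331, X), -1), Add(219, C)))
D = Rational(901, 1283) (D = Mul(Pow(Add(-331, 1614), -1), Add(219, Add(865, Mul(-1, 183)))) = Mul(Pow(1283, -1), Add(219, Add(865, -183))) = Mul(Rational(1, 1283), Add(219, 682)) = Mul(Rational(1, 1283), 901) = Rational(901, 1283) ≈ 0.70226)
m = Rational(901, 2512114) (m = Mul(Rational(901, 1283), Pow(1958, -1)) = Mul(Rational(901, 1283), Rational(1, 1958)) = Rational(901, 2512114) ≈ 0.00035866)
Add(m, Mul(-1, 2269959)) = Add(Rational(901, 2512114), Mul(-1, 2269959)) = Add(Rational(901, 2512114), -2269959) = Rational(-5702395782425, 2512114)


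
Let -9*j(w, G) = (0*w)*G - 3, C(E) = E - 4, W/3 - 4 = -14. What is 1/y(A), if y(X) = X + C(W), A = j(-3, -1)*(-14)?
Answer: -3/116 ≈ -0.025862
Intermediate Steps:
W = -30 (W = 12 + 3*(-14) = 12 - 42 = -30)
C(E) = -4 + E
j(w, G) = ⅓ (j(w, G) = -((0*w)*G - 3)/9 = -(0*G - 3)/9 = -(0 - 3)/9 = -⅑*(-3) = ⅓)
A = -14/3 (A = (⅓)*(-14) = -14/3 ≈ -4.6667)
y(X) = -34 + X (y(X) = X + (-4 - 30) = X - 34 = -34 + X)
1/y(A) = 1/(-34 - 14/3) = 1/(-116/3) = -3/116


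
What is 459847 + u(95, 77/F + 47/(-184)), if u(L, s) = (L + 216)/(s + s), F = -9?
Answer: 6709370069/14591 ≈ 4.5983e+5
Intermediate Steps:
u(L, s) = (216 + L)/(2*s) (u(L, s) = (216 + L)/((2*s)) = (216 + L)*(1/(2*s)) = (216 + L)/(2*s))
459847 + u(95, 77/F + 47/(-184)) = 459847 + (216 + 95)/(2*(77/(-9) + 47/(-184))) = 459847 + (½)*311/(77*(-⅑) + 47*(-1/184)) = 459847 + (½)*311/(-77/9 - 47/184) = 459847 + (½)*311/(-14591/1656) = 459847 + (½)*(-1656/14591)*311 = 459847 - 257508/14591 = 6709370069/14591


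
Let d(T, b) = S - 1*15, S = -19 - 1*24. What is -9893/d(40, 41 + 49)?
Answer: 9893/58 ≈ 170.57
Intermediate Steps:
S = -43 (S = -19 - 24 = -43)
d(T, b) = -58 (d(T, b) = -43 - 1*15 = -43 - 15 = -58)
-9893/d(40, 41 + 49) = -9893/(-58) = -9893*(-1/58) = 9893/58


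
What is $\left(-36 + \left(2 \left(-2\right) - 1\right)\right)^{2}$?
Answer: $1681$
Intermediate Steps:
$\left(-36 + \left(2 \left(-2\right) - 1\right)\right)^{2} = \left(-36 - 5\right)^{2} = \left(-41\right)^{2} = 1681$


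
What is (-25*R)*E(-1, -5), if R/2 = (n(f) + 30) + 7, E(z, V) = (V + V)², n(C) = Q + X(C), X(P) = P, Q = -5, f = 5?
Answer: -185000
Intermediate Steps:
n(C) = -5 + C
E(z, V) = 4*V² (E(z, V) = (2*V)² = 4*V²)
R = 74 (R = 2*(((-5 + 5) + 30) + 7) = 2*((0 + 30) + 7) = 2*(30 + 7) = 2*37 = 74)
(-25*R)*E(-1, -5) = (-25*74)*(4*(-5)²) = -7400*25 = -1850*100 = -185000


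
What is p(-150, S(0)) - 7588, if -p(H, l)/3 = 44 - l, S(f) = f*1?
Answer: -7720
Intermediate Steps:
S(f) = f
p(H, l) = -132 + 3*l (p(H, l) = -3*(44 - l) = -132 + 3*l)
p(-150, S(0)) - 7588 = (-132 + 3*0) - 7588 = (-132 + 0) - 7588 = -132 - 7588 = -7720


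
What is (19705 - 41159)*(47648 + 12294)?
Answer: -1285995668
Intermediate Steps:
(19705 - 41159)*(47648 + 12294) = -21454*59942 = -1285995668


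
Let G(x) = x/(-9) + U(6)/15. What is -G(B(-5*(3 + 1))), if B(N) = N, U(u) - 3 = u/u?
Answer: -112/45 ≈ -2.4889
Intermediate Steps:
U(u) = 4 (U(u) = 3 + u/u = 3 + 1 = 4)
G(x) = 4/15 - x/9 (G(x) = x/(-9) + 4/15 = x*(-⅑) + 4*(1/15) = -x/9 + 4/15 = 4/15 - x/9)
-G(B(-5*(3 + 1))) = -(4/15 - (-5)*(3 + 1)/9) = -(4/15 - (-5)*4/9) = -(4/15 - ⅑*(-20)) = -(4/15 + 20/9) = -1*112/45 = -112/45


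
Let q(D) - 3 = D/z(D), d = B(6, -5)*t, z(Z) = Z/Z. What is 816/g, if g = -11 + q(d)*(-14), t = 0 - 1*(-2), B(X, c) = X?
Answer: -48/13 ≈ -3.6923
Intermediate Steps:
z(Z) = 1
t = 2 (t = 0 + 2 = 2)
d = 12 (d = 6*2 = 12)
q(D) = 3 + D (q(D) = 3 + D/1 = 3 + D*1 = 3 + D)
g = -221 (g = -11 + (3 + 12)*(-14) = -11 + 15*(-14) = -11 - 210 = -221)
816/g = 816/(-221) = 816*(-1/221) = -48/13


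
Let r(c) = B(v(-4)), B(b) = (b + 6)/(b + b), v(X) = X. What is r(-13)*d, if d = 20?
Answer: -5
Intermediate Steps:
B(b) = (6 + b)/(2*b) (B(b) = (6 + b)/((2*b)) = (6 + b)*(1/(2*b)) = (6 + b)/(2*b))
r(c) = -¼ (r(c) = (½)*(6 - 4)/(-4) = (½)*(-¼)*2 = -¼)
r(-13)*d = -¼*20 = -5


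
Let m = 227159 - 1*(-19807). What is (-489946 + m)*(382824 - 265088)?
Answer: -28607493280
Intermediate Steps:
m = 246966 (m = 227159 + 19807 = 246966)
(-489946 + m)*(382824 - 265088) = (-489946 + 246966)*(382824 - 265088) = -242980*117736 = -28607493280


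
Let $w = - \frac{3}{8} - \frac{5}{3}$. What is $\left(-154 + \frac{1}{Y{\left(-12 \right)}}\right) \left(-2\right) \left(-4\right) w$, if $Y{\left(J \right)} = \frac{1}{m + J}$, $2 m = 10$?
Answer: $\frac{7889}{3} \approx 2629.7$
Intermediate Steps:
$m = 5$ ($m = \frac{1}{2} \cdot 10 = 5$)
$Y{\left(J \right)} = \frac{1}{5 + J}$
$w = - \frac{49}{24}$ ($w = \left(-3\right) \frac{1}{8} - \frac{5}{3} = - \frac{3}{8} - \frac{5}{3} = - \frac{49}{24} \approx -2.0417$)
$\left(-154 + \frac{1}{Y{\left(-12 \right)}}\right) \left(-2\right) \left(-4\right) w = \left(-154 + \frac{1}{\frac{1}{5 - 12}}\right) \left(-2\right) \left(-4\right) \left(- \frac{49}{24}\right) = \left(-154 + \frac{1}{\frac{1}{-7}}\right) 8 \left(- \frac{49}{24}\right) = \left(-154 + \frac{1}{- \frac{1}{7}}\right) \left(- \frac{49}{3}\right) = \left(-154 - 7\right) \left(- \frac{49}{3}\right) = \left(-161\right) \left(- \frac{49}{3}\right) = \frac{7889}{3}$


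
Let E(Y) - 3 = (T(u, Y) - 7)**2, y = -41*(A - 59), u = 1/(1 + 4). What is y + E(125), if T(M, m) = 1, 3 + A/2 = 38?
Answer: -412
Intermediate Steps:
A = 70 (A = -6 + 2*38 = -6 + 76 = 70)
u = 1/5 ≈ 0.20000
y = -451 (y = -41*(70 - 59) = -41*11 = -451)
E(Y) = 39 (E(Y) = 3 + (1 - 7)**2 = 3 + (-6)**2 = 3 + 36 = 39)
y + E(125) = -451 + 39 = -412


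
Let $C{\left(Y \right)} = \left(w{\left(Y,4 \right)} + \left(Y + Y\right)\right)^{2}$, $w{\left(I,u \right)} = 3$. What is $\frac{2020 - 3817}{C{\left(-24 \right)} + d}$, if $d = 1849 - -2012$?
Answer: $- \frac{599}{1962} \approx -0.3053$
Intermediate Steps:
$C{\left(Y \right)} = \left(3 + 2 Y\right)^{2}$ ($C{\left(Y \right)} = \left(3 + \left(Y + Y\right)\right)^{2} = \left(3 + 2 Y\right)^{2}$)
$d = 3861$ ($d = 1849 + 2012 = 3861$)
$\frac{2020 - 3817}{C{\left(-24 \right)} + d} = \frac{2020 - 3817}{\left(3 + 2 \left(-24\right)\right)^{2} + 3861} = - \frac{1797}{\left(3 - 48\right)^{2} + 3861} = - \frac{1797}{\left(-45\right)^{2} + 3861} = - \frac{1797}{2025 + 3861} = - \frac{1797}{5886} = \left(-1797\right) \frac{1}{5886} = - \frac{599}{1962}$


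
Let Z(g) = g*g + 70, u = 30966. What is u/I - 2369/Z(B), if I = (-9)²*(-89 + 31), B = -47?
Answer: -13616846/1784457 ≈ -7.6308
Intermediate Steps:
Z(g) = 70 + g² (Z(g) = g² + 70 = 70 + g²)
I = -4698 (I = 81*(-58) = -4698)
u/I - 2369/Z(B) = 30966/(-4698) - 2369/(70 + (-47)²) = 30966*(-1/4698) - 2369/(70 + 2209) = -5161/783 - 2369/2279 = -13616846/1784457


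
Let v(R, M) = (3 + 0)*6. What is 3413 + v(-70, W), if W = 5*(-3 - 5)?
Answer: 3431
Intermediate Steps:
W = -40 (W = 5*(-8) = -40)
v(R, M) = 18 (v(R, M) = 3*6 = 18)
3413 + v(-70, W) = 3413 + 18 = 3431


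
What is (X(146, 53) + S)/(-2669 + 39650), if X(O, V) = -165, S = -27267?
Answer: -3048/4109 ≈ -0.74179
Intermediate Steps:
(X(146, 53) + S)/(-2669 + 39650) = (-165 - 27267)/(-2669 + 39650) = -27432/36981 = -27432*1/36981 = -3048/4109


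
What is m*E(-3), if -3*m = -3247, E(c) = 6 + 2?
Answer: 25976/3 ≈ 8658.7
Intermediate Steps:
E(c) = 8
m = 3247/3 (m = -1/3*(-3247) = 3247/3 ≈ 1082.3)
m*E(-3) = (3247/3)*8 = 25976/3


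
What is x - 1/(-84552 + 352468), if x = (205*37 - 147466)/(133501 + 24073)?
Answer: -18738257785/21108297892 ≈ -0.88772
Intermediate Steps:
x = -139881/157574 (x = (7585 - 147466)/157574 = -139881*1/157574 = -139881/157574 ≈ -0.88772)
x - 1/(-84552 + 352468) = -139881/157574 - 1/(-84552 + 352468) = -139881/157574 - 1/267916 = -18738257785/21108297892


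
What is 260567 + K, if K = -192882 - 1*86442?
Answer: -18757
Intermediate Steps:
K = -279324 (K = -192882 - 86442 = -279324)
260567 + K = 260567 - 279324 = -18757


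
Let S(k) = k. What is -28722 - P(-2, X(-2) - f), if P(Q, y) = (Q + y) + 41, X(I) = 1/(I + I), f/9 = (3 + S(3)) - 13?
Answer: -115295/4 ≈ -28824.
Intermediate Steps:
f = -63 (f = 9*((3 + 3) - 13) = 9*(6 - 13) = 9*(-7) = -63)
X(I) = 1/(2*I)
P(Q, y) = 41 + Q + y
-28722 - P(-2, X(-2) - f) = -28722 - (41 - 2 + ((½)/(-2) - 1*(-63))) = -28722 - (41 - 2 + ((½)*(-½) + 63)) = -28722 - (41 - 2 + (-¼ + 63)) = -28722 - (41 - 2 + 251/4) = -28722 - 1*407/4 = -28722 - 407/4 = -115295/4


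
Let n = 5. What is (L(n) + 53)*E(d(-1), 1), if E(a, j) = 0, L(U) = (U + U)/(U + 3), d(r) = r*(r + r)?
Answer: 0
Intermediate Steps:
d(r) = 2*r² (d(r) = r*(2*r) = 2*r²)
L(U) = 2*U/(3 + U) (L(U) = (2*U)/(3 + U) = 2*U/(3 + U))
(L(n) + 53)*E(d(-1), 1) = (2*5/(3 + 5) + 53)*0 = (2*5/8 + 53)*0 = (2*5*(⅛) + 53)*0 = (5/4 + 53)*0 = (217/4)*0 = 0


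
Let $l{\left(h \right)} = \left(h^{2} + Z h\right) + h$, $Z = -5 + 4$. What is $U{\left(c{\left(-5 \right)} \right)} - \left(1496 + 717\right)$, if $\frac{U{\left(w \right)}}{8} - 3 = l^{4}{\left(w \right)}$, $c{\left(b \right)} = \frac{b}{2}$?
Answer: $\frac{320577}{32} \approx 10018.0$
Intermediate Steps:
$Z = -1$
$l{\left(h \right)} = h^{2}$ ($l{\left(h \right)} = \left(h^{2} - h\right) + h = h^{2}$)
$c{\left(b \right)} = \frac{b}{2}$ ($c{\left(b \right)} = b \frac{1}{2} = \frac{b}{2}$)
$U{\left(w \right)} = 24 + 8 w^{8}$ ($U{\left(w \right)} = 24 + 8 \left(w^{2}\right)^{4} = 24 + 8 w^{8}$)
$U{\left(c{\left(-5 \right)} \right)} - \left(1496 + 717\right) = \left(24 + 8 \left(\frac{1}{2} \left(-5\right)\right)^{8}\right) - \left(1496 + 717\right) = \left(24 + 8 \left(- \frac{5}{2}\right)^{8}\right) - 2213 = \left(24 + 8 \cdot \frac{390625}{256}\right) - 2213 = \left(24 + \frac{390625}{32}\right) - 2213 = \frac{391393}{32} - 2213 = \frac{320577}{32}$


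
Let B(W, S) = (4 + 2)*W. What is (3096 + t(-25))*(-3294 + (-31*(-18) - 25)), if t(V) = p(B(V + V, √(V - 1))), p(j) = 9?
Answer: -8572905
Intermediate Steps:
B(W, S) = 6*W
t(V) = 9
(3096 + t(-25))*(-3294 + (-31*(-18) - 25)) = (3096 + 9)*(-3294 + (-31*(-18) - 25)) = 3105*(-3294 + (558 - 25)) = 3105*(-3294 + 533) = 3105*(-2761) = -8572905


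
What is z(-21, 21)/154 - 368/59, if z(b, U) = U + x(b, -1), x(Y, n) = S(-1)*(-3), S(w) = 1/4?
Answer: -221909/36344 ≈ -6.1058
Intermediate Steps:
S(w) = ¼
x(Y, n) = -¾ (x(Y, n) = (¼)*(-3) = -¾)
z(b, U) = -¾ + U (z(b, U) = U - ¾ = -¾ + U)
z(-21, 21)/154 - 368/59 = (-¾ + 21)/154 - 368/59 = (81/4)*(1/154) - 368*1/59 = 81/616 - 368/59 = -221909/36344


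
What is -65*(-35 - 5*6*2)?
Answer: 6175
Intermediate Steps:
-65*(-35 - 5*6*2) = -65*(-35 - 30*2) = -65*(-35 - 60) = -65*(-95) = 6175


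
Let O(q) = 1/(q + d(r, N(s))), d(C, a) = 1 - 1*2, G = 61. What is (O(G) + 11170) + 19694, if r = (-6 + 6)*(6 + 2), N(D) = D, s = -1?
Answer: 1851841/60 ≈ 30864.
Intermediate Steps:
r = 0 (r = 0*8 = 0)
d(C, a) = -1 (d(C, a) = 1 - 2 = -1)
O(q) = 1/(-1 + q) (O(q) = 1/(q - 1) = 1/(-1 + q))
(O(G) + 11170) + 19694 = (1/(-1 + 61) + 11170) + 19694 = (1/60 + 11170) + 19694 = 670201/60 + 19694 = 1851841/60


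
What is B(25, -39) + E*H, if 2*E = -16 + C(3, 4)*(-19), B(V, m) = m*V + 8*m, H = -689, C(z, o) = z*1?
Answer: 47723/2 ≈ 23862.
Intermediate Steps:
C(z, o) = z
B(V, m) = 8*m + V*m (B(V, m) = V*m + 8*m = 8*m + V*m)
E = -73/2 (E = (-16 + 3*(-19))/2 = (-16 - 57)/2 = (½)*(-73) = -73/2 ≈ -36.500)
B(25, -39) + E*H = -39*(8 + 25) - 73/2*(-689) = -39*33 + 50297/2 = -1287 + 50297/2 = 47723/2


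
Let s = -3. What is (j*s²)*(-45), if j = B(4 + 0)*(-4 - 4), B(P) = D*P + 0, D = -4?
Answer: -51840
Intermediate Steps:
B(P) = -4*P (B(P) = -4*P + 0 = -4*P)
j = 128 (j = (-4*(4 + 0))*(-4 - 4) = -4*4*(-8) = -16*(-8) = 128)
(j*s²)*(-45) = (128*(-3)²)*(-45) = (128*9)*(-45) = 1152*(-45) = -51840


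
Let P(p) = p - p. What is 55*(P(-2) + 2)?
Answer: 110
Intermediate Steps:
P(p) = 0
55*(P(-2) + 2) = 55*(0 + 2) = 55*2 = 110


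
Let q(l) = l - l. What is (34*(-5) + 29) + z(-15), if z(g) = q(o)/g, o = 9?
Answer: -141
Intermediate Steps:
q(l) = 0
z(g) = 0 (z(g) = 0/g = 0)
(34*(-5) + 29) + z(-15) = (34*(-5) + 29) + 0 = (-170 + 29) + 0 = -141 + 0 = -141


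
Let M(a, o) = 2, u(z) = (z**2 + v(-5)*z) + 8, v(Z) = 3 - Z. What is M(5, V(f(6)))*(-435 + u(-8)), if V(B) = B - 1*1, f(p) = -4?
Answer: -854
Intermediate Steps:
V(B) = -1 + B (V(B) = B - 1 = -1 + B)
u(z) = 8 + z**2 + 8*z (u(z) = (z**2 + (3 - 1*(-5))*z) + 8 = (z**2 + (3 + 5)*z) + 8 = (z**2 + 8*z) + 8 = 8 + z**2 + 8*z)
M(5, V(f(6)))*(-435 + u(-8)) = 2*(-435 + (8 + (-8)**2 + 8*(-8))) = 2*(-435 + (8 + 64 - 64)) = 2*(-435 + 8) = 2*(-427) = -854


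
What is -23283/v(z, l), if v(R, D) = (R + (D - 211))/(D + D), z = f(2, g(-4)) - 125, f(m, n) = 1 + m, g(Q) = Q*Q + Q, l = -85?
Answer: -1979055/209 ≈ -9469.2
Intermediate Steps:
g(Q) = Q + Q² (g(Q) = Q² + Q = Q + Q²)
z = -122 (z = (1 + 2) - 125 = 3 - 125 = -122)
v(R, D) = (-211 + D + R)/(2*D) (v(R, D) = (R + (-211 + D))/((2*D)) = (-211 + D + R)*(1/(2*D)) = (-211 + D + R)/(2*D))
-23283/v(z, l) = -23283*(-170/(-211 - 85 - 122)) = -23283/((½)*(-1/85)*(-418)) = -23283/209/85 = -23283*85/209 = -1979055/209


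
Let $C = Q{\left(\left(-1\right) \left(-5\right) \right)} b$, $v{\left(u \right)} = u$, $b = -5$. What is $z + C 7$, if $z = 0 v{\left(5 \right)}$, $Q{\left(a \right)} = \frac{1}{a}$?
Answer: $-7$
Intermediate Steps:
$C = -1$ ($C = \frac{1}{\left(-1\right) \left(-5\right)} \left(-5\right) = \frac{1}{5} \left(-5\right) = -1$)
$z = 0$ ($z = 0 \cdot 5 = 0$)
$z + C 7 = 0 - 7 = -7$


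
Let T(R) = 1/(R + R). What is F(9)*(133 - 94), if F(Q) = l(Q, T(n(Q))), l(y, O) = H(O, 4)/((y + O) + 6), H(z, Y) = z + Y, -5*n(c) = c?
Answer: 2613/265 ≈ 9.8604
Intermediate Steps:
n(c) = -c/5
H(z, Y) = Y + z
T(R) = 1/(2*R)
l(y, O) = (4 + O)/(6 + O + y) (l(y, O) = (4 + O)/((y + O) + 6) = (4 + O)/((O + y) + 6) = (4 + O)/(6 + O + y))
F(Q) = (4 - 5/(2*Q))/(6 + Q - 5/(2*Q)) (F(Q) = (4 + 1/(2*((-Q/5))))/(6 + 1/(2*((-Q/5))) + Q) = (4 + (-5/Q)/2)/(6 + (-5/Q)/2 + Q) = (4 - 5/(2*Q))/(6 - 5/(2*Q) + Q) = (4 - 5/(2*Q))/(6 + Q - 5/(2*Q)))
F(9)*(133 - 94) = ((-5 + 8*9)/(-5 + 2*9*(6 + 9)))*(133 - 94) = ((-5 + 72)/(-5 + 2*9*15))*39 = (67/(-5 + 270))*39 = (67/265)*39 = 2613/265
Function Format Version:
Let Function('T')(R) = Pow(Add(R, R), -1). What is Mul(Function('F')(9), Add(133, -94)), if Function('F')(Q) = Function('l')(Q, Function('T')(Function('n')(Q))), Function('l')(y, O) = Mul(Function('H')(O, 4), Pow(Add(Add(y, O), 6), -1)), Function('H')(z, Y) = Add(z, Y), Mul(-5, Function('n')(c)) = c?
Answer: Rational(2613, 265) ≈ 9.8604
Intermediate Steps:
Function('n')(c) = Mul(Rational(-1, 5), c)
Function('H')(z, Y) = Add(Y, z)
Function('T')(R) = Mul(Rational(1, 2), Pow(R, -1)) (Function('T')(R) = Pow(Mul(2, R), -1) = Mul(Rational(1, 2), Pow(R, -1)))
Function('l')(y, O) = Mul(Pow(Add(6, O, y), -1), Add(4, O)) (Function('l')(y, O) = Mul(Add(4, O), Pow(Add(Add(y, O), 6), -1)) = Mul(Add(4, O), Pow(Add(Add(O, y), 6), -1)) = Mul(Add(4, O), Pow(Add(6, O, y), -1)) = Mul(Pow(Add(6, O, y), -1), Add(4, O)))
Function('F')(Q) = Mul(Pow(Add(6, Q, Mul(Rational(-5, 2), Pow(Q, -1))), -1), Add(4, Mul(Rational(-5, 2), Pow(Q, -1)))) (Function('F')(Q) = Mul(Pow(Add(6, Mul(Rational(1, 2), Pow(Mul(Rational(-1, 5), Q), -1)), Q), -1), Add(4, Mul(Rational(1, 2), Pow(Mul(Rational(-1, 5), Q), -1)))) = Mul(Pow(Add(6, Mul(Rational(1, 2), Mul(-5, Pow(Q, -1))), Q), -1), Add(4, Mul(Rational(1, 2), Mul(-5, Pow(Q, -1))))) = Mul(Pow(Add(6, Mul(Rational(-5, 2), Pow(Q, -1)), Q), -1), Add(4, Mul(Rational(-5, 2), Pow(Q, -1)))) = Mul(Pow(Add(6, Q, Mul(Rational(-5, 2), Pow(Q, -1))), -1), Add(4, Mul(Rational(-5, 2), Pow(Q, -1)))))
Mul(Function('F')(9), Add(133, -94)) = Mul(Mul(Pow(Add(-5, Mul(2, 9, Add(6, 9))), -1), Add(-5, Mul(8, 9))), Add(133, -94)) = Mul(Mul(Pow(Add(-5, Mul(2, 9, 15)), -1), Add(-5, 72)), 39) = Mul(Mul(Pow(Add(-5, 270), -1), 67), 39) = Mul(Mul(Pow(265, -1), 67), 39) = Mul(Mul(Rational(1, 265), 67), 39) = Mul(Rational(67, 265), 39) = Rational(2613, 265)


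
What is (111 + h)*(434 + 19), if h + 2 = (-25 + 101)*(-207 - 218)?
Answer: -14582523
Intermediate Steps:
h = -32302 (h = -2 + (-25 + 101)*(-207 - 218) = -2 + 76*(-425) = -2 - 32300 = -32302)
(111 + h)*(434 + 19) = (111 - 32302)*(434 + 19) = -32191*453 = -14582523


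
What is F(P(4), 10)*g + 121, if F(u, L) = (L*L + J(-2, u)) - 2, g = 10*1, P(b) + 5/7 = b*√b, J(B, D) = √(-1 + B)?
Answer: 1101 + 10*I*√3 ≈ 1101.0 + 17.32*I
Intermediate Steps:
P(b) = -5/7 + b^(3/2) (P(b) = -5/7 + b*√b = -5/7 + b^(3/2))
g = 10
F(u, L) = -2 + L² + I*√3 (F(u, L) = (L*L + √(-1 - 2)) - 2 = (L² + √(-3)) - 2 = (L² + I*√3) - 2 = -2 + L² + I*√3)
F(P(4), 10)*g + 121 = (-2 + 10² + I*√3)*10 + 121 = (-2 + 100 + I*√3)*10 + 121 = (98 + I*√3)*10 + 121 = (980 + 10*I*√3) + 121 = 1101 + 10*I*√3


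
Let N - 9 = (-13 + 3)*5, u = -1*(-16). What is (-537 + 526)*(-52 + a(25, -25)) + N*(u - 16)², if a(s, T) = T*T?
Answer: -6303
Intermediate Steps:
u = 16
a(s, T) = T²
N = -41 (N = 9 + (-13 + 3)*5 = 9 - 10*5 = 9 - 50 = -41)
(-537 + 526)*(-52 + a(25, -25)) + N*(u - 16)² = (-537 + 526)*(-52 + (-25)²) - 41*(16 - 16)² = -11*(-52 + 625) - 41*0² = -11*573 - 41*0 = -6303 + 0 = -6303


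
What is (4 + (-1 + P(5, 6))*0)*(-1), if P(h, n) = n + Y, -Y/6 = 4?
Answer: -4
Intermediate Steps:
Y = -24 (Y = -6*4 = -24)
P(h, n) = -24 + n (P(h, n) = n - 24 = -24 + n)
(4 + (-1 + P(5, 6))*0)*(-1) = (4 + (-1 + (-24 + 6))*0)*(-1) = (4 + (-1 - 18)*0)*(-1) = (4 - 19*0)*(-1) = (4 + 0)*(-1) = 4*(-1) = -4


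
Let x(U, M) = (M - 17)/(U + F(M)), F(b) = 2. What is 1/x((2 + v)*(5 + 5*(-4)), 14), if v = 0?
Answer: 28/3 ≈ 9.3333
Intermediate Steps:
x(U, M) = (-17 + M)/(2 + U) (x(U, M) = (M - 17)/(U + 2) = (-17 + M)/(2 + U))
1/x((2 + v)*(5 + 5*(-4)), 14) = 1/((-17 + 14)/(2 + (2 + 0)*(5 + 5*(-4)))) = 1/(-3/(2 + 2*(5 - 20))) = 1/(-3/(2 + 2*(-15))) = 1/(-3/(2 - 30)) = 1/(-3/(-28)) = 1/(-1/28*(-3)) = 1/(3/28) = 28/3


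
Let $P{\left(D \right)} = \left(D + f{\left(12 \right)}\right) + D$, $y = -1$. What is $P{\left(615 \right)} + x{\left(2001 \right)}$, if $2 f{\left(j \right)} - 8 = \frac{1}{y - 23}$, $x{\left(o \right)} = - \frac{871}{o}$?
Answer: $\frac{39493141}{32016} \approx 1233.5$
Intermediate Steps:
$f{\left(j \right)} = \frac{191}{48}$ ($f{\left(j \right)} = 4 + \frac{1}{2 \left(-1 - 23\right)} = 4 + \frac{1}{2 \left(-24\right)} = 4 + \frac{1}{2} \left(- \frac{1}{24}\right) = 4 - \frac{1}{48} = \frac{191}{48}$)
$P{\left(D \right)} = \frac{191}{48} + 2 D$ ($P{\left(D \right)} = \left(D + \frac{191}{48}\right) + D = \left(\frac{191}{48} + D\right) + D = \frac{191}{48} + 2 D$)
$P{\left(615 \right)} + x{\left(2001 \right)} = \left(\frac{191}{48} + 2 \cdot 615\right) - \frac{871}{2001} = \left(\frac{191}{48} + 1230\right) - \frac{871}{2001} = \frac{59231}{48} - \frac{871}{2001} = \frac{39493141}{32016}$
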